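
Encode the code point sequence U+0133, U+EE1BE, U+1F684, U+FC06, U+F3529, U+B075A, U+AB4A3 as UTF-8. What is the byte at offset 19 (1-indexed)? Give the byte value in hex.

0xB0

1-indexed offset 19 is 0-indexed offset 18.
U+0133 → 2-byte form C4 B3 at offsets 0–1.
U+EE1BE → 4-byte form F3 AE 86 BE at offsets 2–5.
U+1F684 → 4-byte form F0 9F 9A 84 at offsets 6–9.
U+FC06 → 3-byte form EF B0 86 at offsets 10–12.
U+F3529 → 4-byte form F3 B3 94 A9 at offsets 13–16.
U+B075A → 4-byte form F2 B0 9D 9A at offsets 17–20.
Offset 18 falls in char 6's range; it's byte 2 of F2 B0 9D 9A = 0xB0.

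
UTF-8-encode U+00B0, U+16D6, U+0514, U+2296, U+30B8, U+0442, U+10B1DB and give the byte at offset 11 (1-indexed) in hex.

0xE3

1-indexed offset 11 is 0-indexed offset 10.
U+00B0 → 2-byte form C2 B0 at offsets 0–1.
U+16D6 → 3-byte form E1 9B 96 at offsets 2–4.
U+0514 → 2-byte form D4 94 at offsets 5–6.
U+2296 → 3-byte form E2 8A 96 at offsets 7–9.
U+30B8 → 3-byte form E3 82 B8 at offsets 10–12.
Offset 10 falls in char 5's range; it's byte 1 of E3 82 B8 = 0xE3.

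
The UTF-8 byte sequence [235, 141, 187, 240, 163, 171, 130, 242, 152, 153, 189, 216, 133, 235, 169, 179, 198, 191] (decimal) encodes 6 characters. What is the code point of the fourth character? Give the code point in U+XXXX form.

Offset 0: leading byte 0xEB = 11101011 → 3-byte char #1 = EB 8D BB.
Offset 3: leading byte 0xF0 = 11110000 → 4-byte char #2 = F0 A3 AB 82.
Offset 7: leading byte 0xF2 = 11110010 → 4-byte char #3 = F2 98 99 BD.
Offset 11: leading byte 0xD8 = 11011000 → 2-byte char #4 = D8 85.
Leading byte 0xD8 = 11011000 matches 110xxxxx → 2-byte sequence.
Byte 1: 0xD8 = 11011000, payload 11000 (5 bits).
Byte 2: 0x85 = 10000101 (10xxxxxx ✓), payload 000101.
Concatenate: 11000000101 = 0x605 (11 bits → U+0605).

U+0605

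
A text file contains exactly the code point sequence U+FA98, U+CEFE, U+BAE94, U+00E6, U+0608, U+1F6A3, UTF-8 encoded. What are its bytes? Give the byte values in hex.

U+FA98: 3-byte form → EF AA 98.
U+CEFE: 3-byte form → EC BB BE.
U+BAE94: 4-byte form → F2 BA BA 94.
U+00E6: 2-byte form → C3 A6.
U+0608: 2-byte form → D8 88.
U+1F6A3: 4-byte form → F0 9F 9A A3.
Concatenated (18 bytes): EF AA 98 EC BB BE F2 BA BA 94 C3 A6 D8 88 F0 9F 9A A3.

EF AA 98 EC BB BE F2 BA BA 94 C3 A6 D8 88 F0 9F 9A A3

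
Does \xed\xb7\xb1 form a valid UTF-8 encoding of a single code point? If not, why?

Structurally a 3-byte sequence; payload = 0xDDF1.
But 0xDDF1 is in U+D800–U+DFFF, the surrogate range. Surrogates are not Unicode scalar values and are forbidden in UTF-8.

invalid (encodes a surrogate (U+D800–U+DFFF))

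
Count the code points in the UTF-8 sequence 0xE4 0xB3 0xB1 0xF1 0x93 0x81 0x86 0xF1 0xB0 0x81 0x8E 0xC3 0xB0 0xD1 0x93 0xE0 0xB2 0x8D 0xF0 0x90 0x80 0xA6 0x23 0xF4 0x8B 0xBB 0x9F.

Byte at offset 0: 0xE4 = 11100100 → 3-byte char (#1). Advance 3.
Byte at offset 3: 0xF1 = 11110001 → 4-byte char (#2). Advance 4.
Byte at offset 7: 0xF1 = 11110001 → 4-byte char (#3). Advance 4.
Byte at offset 11: 0xC3 = 11000011 → 2-byte char (#4). Advance 2.
Byte at offset 13: 0xD1 = 11010001 → 2-byte char (#5). Advance 2.
Byte at offset 15: 0xE0 = 11100000 → 3-byte char (#6). Advance 3.
Byte at offset 18: 0xF0 = 11110000 → 4-byte char (#7). Advance 4.
Byte at offset 22: 0x23 = 00100011 → 1-byte char (#8). Advance 1.
Byte at offset 23: 0xF4 = 11110100 → 4-byte char (#9). Advance 4.
Reached end at offset 27 after 9 code points.

9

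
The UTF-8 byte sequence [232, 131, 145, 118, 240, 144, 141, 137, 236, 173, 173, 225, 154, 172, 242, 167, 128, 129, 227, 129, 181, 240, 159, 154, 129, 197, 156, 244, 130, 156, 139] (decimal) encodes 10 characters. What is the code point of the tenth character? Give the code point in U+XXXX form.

U+10270B

Offset 0: leading byte 0xE8 = 11101000 → 3-byte char #1 = E8 83 91.
Offset 3: leading byte 0x76 = 01110110 → 1-byte char #2 = 76.
Offset 4: leading byte 0xF0 = 11110000 → 4-byte char #3 = F0 90 8D 89.
Offset 8: leading byte 0xEC = 11101100 → 3-byte char #4 = EC AD AD.
Offset 11: leading byte 0xE1 = 11100001 → 3-byte char #5 = E1 9A AC.
Offset 14: leading byte 0xF2 = 11110010 → 4-byte char #6 = F2 A7 80 81.
Offset 18: leading byte 0xE3 = 11100011 → 3-byte char #7 = E3 81 B5.
Offset 21: leading byte 0xF0 = 11110000 → 4-byte char #8 = F0 9F 9A 81.
Offset 25: leading byte 0xC5 = 11000101 → 2-byte char #9 = C5 9C.
Offset 27: leading byte 0xF4 = 11110100 → 4-byte char #10 = F4 82 9C 8B.
Leading byte 0xF4 = 11110100 matches 11110xxx → 4-byte sequence.
Byte 1: 0xF4 = 11110100, payload 100 (3 bits).
Byte 2: 0x82 = 10000010 (10xxxxxx ✓), payload 000010.
Byte 3: 0x9C = 10011100 (10xxxxxx ✓), payload 011100.
Byte 4: 0x8B = 10001011 (10xxxxxx ✓), payload 001011.
Concatenate: 100000010011100001011 = 0x10270B (21 bits → U+10270B).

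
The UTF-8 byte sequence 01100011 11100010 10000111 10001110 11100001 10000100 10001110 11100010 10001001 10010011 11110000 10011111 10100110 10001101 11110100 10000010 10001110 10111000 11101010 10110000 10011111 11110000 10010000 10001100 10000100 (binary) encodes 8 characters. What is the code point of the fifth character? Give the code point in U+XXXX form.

U+1F98D

Offset 0: leading byte 0x63 = 01100011 → 1-byte char #1 = 63.
Offset 1: leading byte 0xE2 = 11100010 → 3-byte char #2 = E2 87 8E.
Offset 4: leading byte 0xE1 = 11100001 → 3-byte char #3 = E1 84 8E.
Offset 7: leading byte 0xE2 = 11100010 → 3-byte char #4 = E2 89 93.
Offset 10: leading byte 0xF0 = 11110000 → 4-byte char #5 = F0 9F A6 8D.
Leading byte 0xF0 = 11110000 matches 11110xxx → 4-byte sequence.
Byte 1: 0xF0 = 11110000, payload 000 (3 bits).
Byte 2: 0x9F = 10011111 (10xxxxxx ✓), payload 011111.
Byte 3: 0xA6 = 10100110 (10xxxxxx ✓), payload 100110.
Byte 4: 0x8D = 10001101 (10xxxxxx ✓), payload 001101.
Concatenate: 000011111100110001101 = 0x1F98D (21 bits → U+1F98D).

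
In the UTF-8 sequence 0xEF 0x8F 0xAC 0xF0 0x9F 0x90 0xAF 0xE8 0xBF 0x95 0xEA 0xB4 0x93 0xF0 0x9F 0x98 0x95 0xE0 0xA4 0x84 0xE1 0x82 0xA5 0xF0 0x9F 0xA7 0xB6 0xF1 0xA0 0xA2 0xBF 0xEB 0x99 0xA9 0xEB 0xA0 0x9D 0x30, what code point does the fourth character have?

U+AD13

Offset 0: leading byte 0xEF = 11101111 → 3-byte char #1 = EF 8F AC.
Offset 3: leading byte 0xF0 = 11110000 → 4-byte char #2 = F0 9F 90 AF.
Offset 7: leading byte 0xE8 = 11101000 → 3-byte char #3 = E8 BF 95.
Offset 10: leading byte 0xEA = 11101010 → 3-byte char #4 = EA B4 93.
Leading byte 0xEA = 11101010 matches 1110xxxx → 3-byte sequence.
Byte 1: 0xEA = 11101010, payload 1010 (4 bits).
Byte 2: 0xB4 = 10110100 (10xxxxxx ✓), payload 110100.
Byte 3: 0x93 = 10010011 (10xxxxxx ✓), payload 010011.
Concatenate: 1010110100010011 = 0xAD13 (16 bits → U+AD13).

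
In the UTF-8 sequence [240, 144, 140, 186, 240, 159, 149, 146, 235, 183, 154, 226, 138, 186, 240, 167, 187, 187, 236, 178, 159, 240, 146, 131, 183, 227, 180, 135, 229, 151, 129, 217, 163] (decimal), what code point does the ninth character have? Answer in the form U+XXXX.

U+55C1

Offset 0: leading byte 0xF0 = 11110000 → 4-byte char #1 = F0 90 8C BA.
Offset 4: leading byte 0xF0 = 11110000 → 4-byte char #2 = F0 9F 95 92.
Offset 8: leading byte 0xEB = 11101011 → 3-byte char #3 = EB B7 9A.
Offset 11: leading byte 0xE2 = 11100010 → 3-byte char #4 = E2 8A BA.
Offset 14: leading byte 0xF0 = 11110000 → 4-byte char #5 = F0 A7 BB BB.
Offset 18: leading byte 0xEC = 11101100 → 3-byte char #6 = EC B2 9F.
Offset 21: leading byte 0xF0 = 11110000 → 4-byte char #7 = F0 92 83 B7.
Offset 25: leading byte 0xE3 = 11100011 → 3-byte char #8 = E3 B4 87.
Offset 28: leading byte 0xE5 = 11100101 → 3-byte char #9 = E5 97 81.
Leading byte 0xE5 = 11100101 matches 1110xxxx → 3-byte sequence.
Byte 1: 0xE5 = 11100101, payload 0101 (4 bits).
Byte 2: 0x97 = 10010111 (10xxxxxx ✓), payload 010111.
Byte 3: 0x81 = 10000001 (10xxxxxx ✓), payload 000001.
Concatenate: 0101010111000001 = 0x55C1 (16 bits → U+55C1).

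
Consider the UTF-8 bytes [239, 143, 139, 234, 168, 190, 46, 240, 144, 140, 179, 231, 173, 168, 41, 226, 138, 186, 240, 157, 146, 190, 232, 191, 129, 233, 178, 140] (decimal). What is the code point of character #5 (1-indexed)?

U+7B68

Offset 0: leading byte 0xEF = 11101111 → 3-byte char #1 = EF 8F 8B.
Offset 3: leading byte 0xEA = 11101010 → 3-byte char #2 = EA A8 BE.
Offset 6: leading byte 0x2E = 00101110 → 1-byte char #3 = 2E.
Offset 7: leading byte 0xF0 = 11110000 → 4-byte char #4 = F0 90 8C B3.
Offset 11: leading byte 0xE7 = 11100111 → 3-byte char #5 = E7 AD A8.
Leading byte 0xE7 = 11100111 matches 1110xxxx → 3-byte sequence.
Byte 1: 0xE7 = 11100111, payload 0111 (4 bits).
Byte 2: 0xAD = 10101101 (10xxxxxx ✓), payload 101101.
Byte 3: 0xA8 = 10101000 (10xxxxxx ✓), payload 101000.
Concatenate: 0111101101101000 = 0x7B68 (16 bits → U+7B68).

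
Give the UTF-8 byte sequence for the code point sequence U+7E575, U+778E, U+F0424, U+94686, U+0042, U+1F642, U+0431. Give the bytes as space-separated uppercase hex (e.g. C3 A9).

F1 BE 95 B5 E7 9E 8E F3 B0 90 A4 F2 94 9A 86 42 F0 9F 99 82 D0 B1

U+7E575: 4-byte form → F1 BE 95 B5.
U+778E: 3-byte form → E7 9E 8E.
U+F0424: 4-byte form → F3 B0 90 A4.
U+94686: 4-byte form → F2 94 9A 86.
U+0042: 1-byte form → 42.
U+1F642: 4-byte form → F0 9F 99 82.
U+0431: 2-byte form → D0 B1.
Concatenated (22 bytes): F1 BE 95 B5 E7 9E 8E F3 B0 90 A4 F2 94 9A 86 42 F0 9F 99 82 D0 B1.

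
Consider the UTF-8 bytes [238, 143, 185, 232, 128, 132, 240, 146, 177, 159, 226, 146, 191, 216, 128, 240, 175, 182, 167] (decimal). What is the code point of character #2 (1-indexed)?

U+8004

Offset 0: leading byte 0xEE = 11101110 → 3-byte char #1 = EE 8F B9.
Offset 3: leading byte 0xE8 = 11101000 → 3-byte char #2 = E8 80 84.
Leading byte 0xE8 = 11101000 matches 1110xxxx → 3-byte sequence.
Byte 1: 0xE8 = 11101000, payload 1000 (4 bits).
Byte 2: 0x80 = 10000000 (10xxxxxx ✓), payload 000000.
Byte 3: 0x84 = 10000100 (10xxxxxx ✓), payload 000100.
Concatenate: 1000000000000100 = 0x8004 (16 bits → U+8004).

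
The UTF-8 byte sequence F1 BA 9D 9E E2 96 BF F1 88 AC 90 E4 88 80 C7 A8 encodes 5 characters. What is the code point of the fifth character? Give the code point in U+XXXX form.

U+01E8

Offset 0: leading byte 0xF1 = 11110001 → 4-byte char #1 = F1 BA 9D 9E.
Offset 4: leading byte 0xE2 = 11100010 → 3-byte char #2 = E2 96 BF.
Offset 7: leading byte 0xF1 = 11110001 → 4-byte char #3 = F1 88 AC 90.
Offset 11: leading byte 0xE4 = 11100100 → 3-byte char #4 = E4 88 80.
Offset 14: leading byte 0xC7 = 11000111 → 2-byte char #5 = C7 A8.
Leading byte 0xC7 = 11000111 matches 110xxxxx → 2-byte sequence.
Byte 1: 0xC7 = 11000111, payload 00111 (5 bits).
Byte 2: 0xA8 = 10101000 (10xxxxxx ✓), payload 101000.
Concatenate: 00111101000 = 0x1E8 (11 bits → U+01E8).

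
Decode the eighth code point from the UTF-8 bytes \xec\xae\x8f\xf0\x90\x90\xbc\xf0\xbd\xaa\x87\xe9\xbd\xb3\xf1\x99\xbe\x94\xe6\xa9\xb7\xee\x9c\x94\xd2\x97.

Offset 0: leading byte 0xEC = 11101100 → 3-byte char #1 = EC AE 8F.
Offset 3: leading byte 0xF0 = 11110000 → 4-byte char #2 = F0 90 90 BC.
Offset 7: leading byte 0xF0 = 11110000 → 4-byte char #3 = F0 BD AA 87.
Offset 11: leading byte 0xE9 = 11101001 → 3-byte char #4 = E9 BD B3.
Offset 14: leading byte 0xF1 = 11110001 → 4-byte char #5 = F1 99 BE 94.
Offset 18: leading byte 0xE6 = 11100110 → 3-byte char #6 = E6 A9 B7.
Offset 21: leading byte 0xEE = 11101110 → 3-byte char #7 = EE 9C 94.
Offset 24: leading byte 0xD2 = 11010010 → 2-byte char #8 = D2 97.
Leading byte 0xD2 = 11010010 matches 110xxxxx → 2-byte sequence.
Byte 1: 0xD2 = 11010010, payload 10010 (5 bits).
Byte 2: 0x97 = 10010111 (10xxxxxx ✓), payload 010111.
Concatenate: 10010010111 = 0x497 (11 bits → U+0497).

U+0497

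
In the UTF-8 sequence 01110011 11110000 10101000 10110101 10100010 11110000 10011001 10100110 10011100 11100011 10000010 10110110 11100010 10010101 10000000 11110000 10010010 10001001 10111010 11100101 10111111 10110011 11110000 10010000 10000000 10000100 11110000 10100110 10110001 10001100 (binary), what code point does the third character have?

U+1999C

Offset 0: leading byte 0x73 = 01110011 → 1-byte char #1 = 73.
Offset 1: leading byte 0xF0 = 11110000 → 4-byte char #2 = F0 A8 B5 A2.
Offset 5: leading byte 0xF0 = 11110000 → 4-byte char #3 = F0 99 A6 9C.
Leading byte 0xF0 = 11110000 matches 11110xxx → 4-byte sequence.
Byte 1: 0xF0 = 11110000, payload 000 (3 bits).
Byte 2: 0x99 = 10011001 (10xxxxxx ✓), payload 011001.
Byte 3: 0xA6 = 10100110 (10xxxxxx ✓), payload 100110.
Byte 4: 0x9C = 10011100 (10xxxxxx ✓), payload 011100.
Concatenate: 000011001100110011100 = 0x1999C (21 bits → U+1999C).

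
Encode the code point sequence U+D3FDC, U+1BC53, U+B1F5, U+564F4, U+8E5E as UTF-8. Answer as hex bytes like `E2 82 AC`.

F3 93 BF 9C F0 9B B1 93 EB 87 B5 F1 96 93 B4 E8 B9 9E

U+D3FDC: 4-byte form → F3 93 BF 9C.
U+1BC53: 4-byte form → F0 9B B1 93.
U+B1F5: 3-byte form → EB 87 B5.
U+564F4: 4-byte form → F1 96 93 B4.
U+8E5E: 3-byte form → E8 B9 9E.
Concatenated (18 bytes): F3 93 BF 9C F0 9B B1 93 EB 87 B5 F1 96 93 B4 E8 B9 9E.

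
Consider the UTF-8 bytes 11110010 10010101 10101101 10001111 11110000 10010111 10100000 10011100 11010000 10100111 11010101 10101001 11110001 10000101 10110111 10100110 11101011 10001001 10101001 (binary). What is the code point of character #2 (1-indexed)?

U+1781C

Offset 0: leading byte 0xF2 = 11110010 → 4-byte char #1 = F2 95 AD 8F.
Offset 4: leading byte 0xF0 = 11110000 → 4-byte char #2 = F0 97 A0 9C.
Leading byte 0xF0 = 11110000 matches 11110xxx → 4-byte sequence.
Byte 1: 0xF0 = 11110000, payload 000 (3 bits).
Byte 2: 0x97 = 10010111 (10xxxxxx ✓), payload 010111.
Byte 3: 0xA0 = 10100000 (10xxxxxx ✓), payload 100000.
Byte 4: 0x9C = 10011100 (10xxxxxx ✓), payload 011100.
Concatenate: 000010111100000011100 = 0x1781C (21 bits → U+1781C).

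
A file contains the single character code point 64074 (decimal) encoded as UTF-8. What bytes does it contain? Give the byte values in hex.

U+FA4A = 0xFA4A = 64074 decimal. In range U+0800–U+FFFF → 3-byte form: 1110xxxx 10xxxxxx 10xxxxxx.
Binary (16 bits): 1111101001001010.
Split 4+6+6: 1111 | 101001 | 001010.
Byte 1: 11101111 = 0xEF.
Byte 2: 10101001 = 0xA9.
Byte 3: 10001010 = 0x8A.

EF A9 8A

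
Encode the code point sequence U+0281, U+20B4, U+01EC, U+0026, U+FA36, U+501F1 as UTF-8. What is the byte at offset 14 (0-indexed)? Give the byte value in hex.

U+0281 → 2-byte form CA 81 at offsets 0–1.
U+20B4 → 3-byte form E2 82 B4 at offsets 2–4.
U+01EC → 2-byte form C7 AC at offsets 5–6.
U+0026 → 1-byte form 26 at offsets 7–7.
U+FA36 → 3-byte form EF A8 B6 at offsets 8–10.
U+501F1 → 4-byte form F1 90 87 B1 at offsets 11–14.
Offset 14 falls in char 6's range; it's byte 4 of F1 90 87 B1 = 0xB1.

0xB1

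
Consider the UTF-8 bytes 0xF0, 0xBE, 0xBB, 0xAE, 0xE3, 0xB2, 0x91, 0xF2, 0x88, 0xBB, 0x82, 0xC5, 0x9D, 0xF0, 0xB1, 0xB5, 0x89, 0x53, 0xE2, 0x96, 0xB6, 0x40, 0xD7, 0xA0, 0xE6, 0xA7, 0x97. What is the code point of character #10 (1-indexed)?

Offset 0: leading byte 0xF0 = 11110000 → 4-byte char #1 = F0 BE BB AE.
Offset 4: leading byte 0xE3 = 11100011 → 3-byte char #2 = E3 B2 91.
Offset 7: leading byte 0xF2 = 11110010 → 4-byte char #3 = F2 88 BB 82.
Offset 11: leading byte 0xC5 = 11000101 → 2-byte char #4 = C5 9D.
Offset 13: leading byte 0xF0 = 11110000 → 4-byte char #5 = F0 B1 B5 89.
Offset 17: leading byte 0x53 = 01010011 → 1-byte char #6 = 53.
Offset 18: leading byte 0xE2 = 11100010 → 3-byte char #7 = E2 96 B6.
Offset 21: leading byte 0x40 = 01000000 → 1-byte char #8 = 40.
Offset 22: leading byte 0xD7 = 11010111 → 2-byte char #9 = D7 A0.
Offset 24: leading byte 0xE6 = 11100110 → 3-byte char #10 = E6 A7 97.
Leading byte 0xE6 = 11100110 matches 1110xxxx → 3-byte sequence.
Byte 1: 0xE6 = 11100110, payload 0110 (4 bits).
Byte 2: 0xA7 = 10100111 (10xxxxxx ✓), payload 100111.
Byte 3: 0x97 = 10010111 (10xxxxxx ✓), payload 010111.
Concatenate: 0110100111010111 = 0x69D7 (16 bits → U+69D7).

U+69D7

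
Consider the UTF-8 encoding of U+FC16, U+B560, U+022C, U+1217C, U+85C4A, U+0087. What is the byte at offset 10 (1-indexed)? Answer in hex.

0x92

1-indexed offset 10 is 0-indexed offset 9.
U+FC16 → 3-byte form EF B0 96 at offsets 0–2.
U+B560 → 3-byte form EB 95 A0 at offsets 3–5.
U+022C → 2-byte form C8 AC at offsets 6–7.
U+1217C → 4-byte form F0 92 85 BC at offsets 8–11.
Offset 9 falls in char 4's range; it's byte 2 of F0 92 85 BC = 0x92.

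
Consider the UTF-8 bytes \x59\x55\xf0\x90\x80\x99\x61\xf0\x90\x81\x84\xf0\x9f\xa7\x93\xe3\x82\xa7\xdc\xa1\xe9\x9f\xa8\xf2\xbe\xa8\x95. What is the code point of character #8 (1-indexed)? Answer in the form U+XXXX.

U+0721

Offset 0: leading byte 0x59 = 01011001 → 1-byte char #1 = 59.
Offset 1: leading byte 0x55 = 01010101 → 1-byte char #2 = 55.
Offset 2: leading byte 0xF0 = 11110000 → 4-byte char #3 = F0 90 80 99.
Offset 6: leading byte 0x61 = 01100001 → 1-byte char #4 = 61.
Offset 7: leading byte 0xF0 = 11110000 → 4-byte char #5 = F0 90 81 84.
Offset 11: leading byte 0xF0 = 11110000 → 4-byte char #6 = F0 9F A7 93.
Offset 15: leading byte 0xE3 = 11100011 → 3-byte char #7 = E3 82 A7.
Offset 18: leading byte 0xDC = 11011100 → 2-byte char #8 = DC A1.
Leading byte 0xDC = 11011100 matches 110xxxxx → 2-byte sequence.
Byte 1: 0xDC = 11011100, payload 11100 (5 bits).
Byte 2: 0xA1 = 10100001 (10xxxxxx ✓), payload 100001.
Concatenate: 11100100001 = 0x721 (11 bits → U+0721).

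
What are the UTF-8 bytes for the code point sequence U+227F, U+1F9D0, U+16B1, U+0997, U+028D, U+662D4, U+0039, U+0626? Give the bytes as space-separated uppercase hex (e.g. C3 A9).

E2 89 BF F0 9F A7 90 E1 9A B1 E0 A6 97 CA 8D F1 A6 8B 94 39 D8 A6

U+227F: 3-byte form → E2 89 BF.
U+1F9D0: 4-byte form → F0 9F A7 90.
U+16B1: 3-byte form → E1 9A B1.
U+0997: 3-byte form → E0 A6 97.
U+028D: 2-byte form → CA 8D.
U+662D4: 4-byte form → F1 A6 8B 94.
U+0039: 1-byte form → 39.
U+0626: 2-byte form → D8 A6.
Concatenated (22 bytes): E2 89 BF F0 9F A7 90 E1 9A B1 E0 A6 97 CA 8D F1 A6 8B 94 39 D8 A6.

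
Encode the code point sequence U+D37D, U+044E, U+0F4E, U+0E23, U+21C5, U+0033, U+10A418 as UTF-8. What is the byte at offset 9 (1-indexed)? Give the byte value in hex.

0xE0

1-indexed offset 9 is 0-indexed offset 8.
U+D37D → 3-byte form ED 8D BD at offsets 0–2.
U+044E → 2-byte form D1 8E at offsets 3–4.
U+0F4E → 3-byte form E0 BD 8E at offsets 5–7.
U+0E23 → 3-byte form E0 B8 A3 at offsets 8–10.
Offset 8 falls in char 4's range; it's byte 1 of E0 B8 A3 = 0xE0.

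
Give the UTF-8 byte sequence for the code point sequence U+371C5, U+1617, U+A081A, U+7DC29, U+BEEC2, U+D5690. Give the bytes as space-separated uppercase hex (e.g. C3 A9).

U+371C5: 4-byte form → F0 B7 87 85.
U+1617: 3-byte form → E1 98 97.
U+A081A: 4-byte form → F2 A0 A0 9A.
U+7DC29: 4-byte form → F1 BD B0 A9.
U+BEEC2: 4-byte form → F2 BE BB 82.
U+D5690: 4-byte form → F3 95 9A 90.
Concatenated (23 bytes): F0 B7 87 85 E1 98 97 F2 A0 A0 9A F1 BD B0 A9 F2 BE BB 82 F3 95 9A 90.

F0 B7 87 85 E1 98 97 F2 A0 A0 9A F1 BD B0 A9 F2 BE BB 82 F3 95 9A 90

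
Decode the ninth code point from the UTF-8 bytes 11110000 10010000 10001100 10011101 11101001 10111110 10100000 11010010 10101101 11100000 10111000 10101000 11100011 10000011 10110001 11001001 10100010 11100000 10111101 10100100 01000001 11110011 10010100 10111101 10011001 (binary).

Offset 0: leading byte 0xF0 = 11110000 → 4-byte char #1 = F0 90 8C 9D.
Offset 4: leading byte 0xE9 = 11101001 → 3-byte char #2 = E9 BE A0.
Offset 7: leading byte 0xD2 = 11010010 → 2-byte char #3 = D2 AD.
Offset 9: leading byte 0xE0 = 11100000 → 3-byte char #4 = E0 B8 A8.
Offset 12: leading byte 0xE3 = 11100011 → 3-byte char #5 = E3 83 B1.
Offset 15: leading byte 0xC9 = 11001001 → 2-byte char #6 = C9 A2.
Offset 17: leading byte 0xE0 = 11100000 → 3-byte char #7 = E0 BD A4.
Offset 20: leading byte 0x41 = 01000001 → 1-byte char #8 = 41.
Offset 21: leading byte 0xF3 = 11110011 → 4-byte char #9 = F3 94 BD 99.
Leading byte 0xF3 = 11110011 matches 11110xxx → 4-byte sequence.
Byte 1: 0xF3 = 11110011, payload 011 (3 bits).
Byte 2: 0x94 = 10010100 (10xxxxxx ✓), payload 010100.
Byte 3: 0xBD = 10111101 (10xxxxxx ✓), payload 111101.
Byte 4: 0x99 = 10011001 (10xxxxxx ✓), payload 011001.
Concatenate: 011010100111101011001 = 0xD4F59 (21 bits → U+D4F59).

U+D4F59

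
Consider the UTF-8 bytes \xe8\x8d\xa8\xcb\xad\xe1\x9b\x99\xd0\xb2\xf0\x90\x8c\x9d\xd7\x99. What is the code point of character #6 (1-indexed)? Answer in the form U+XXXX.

U+05D9

Offset 0: leading byte 0xE8 = 11101000 → 3-byte char #1 = E8 8D A8.
Offset 3: leading byte 0xCB = 11001011 → 2-byte char #2 = CB AD.
Offset 5: leading byte 0xE1 = 11100001 → 3-byte char #3 = E1 9B 99.
Offset 8: leading byte 0xD0 = 11010000 → 2-byte char #4 = D0 B2.
Offset 10: leading byte 0xF0 = 11110000 → 4-byte char #5 = F0 90 8C 9D.
Offset 14: leading byte 0xD7 = 11010111 → 2-byte char #6 = D7 99.
Leading byte 0xD7 = 11010111 matches 110xxxxx → 2-byte sequence.
Byte 1: 0xD7 = 11010111, payload 10111 (5 bits).
Byte 2: 0x99 = 10011001 (10xxxxxx ✓), payload 011001.
Concatenate: 10111011001 = 0x5D9 (11 bits → U+05D9).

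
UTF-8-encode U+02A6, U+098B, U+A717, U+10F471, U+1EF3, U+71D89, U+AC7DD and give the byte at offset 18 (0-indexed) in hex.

U+02A6 → 2-byte form CA A6 at offsets 0–1.
U+098B → 3-byte form E0 A6 8B at offsets 2–4.
U+A717 → 3-byte form EA 9C 97 at offsets 5–7.
U+10F471 → 4-byte form F4 8F 91 B1 at offsets 8–11.
U+1EF3 → 3-byte form E1 BB B3 at offsets 12–14.
U+71D89 → 4-byte form F1 B1 B6 89 at offsets 15–18.
Offset 18 falls in char 6's range; it's byte 4 of F1 B1 B6 89 = 0x89.

0x89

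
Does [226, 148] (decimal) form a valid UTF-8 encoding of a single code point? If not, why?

Leading byte 0xE2 = 11100010 → 3-byte form, but only 2 bytes are present.

invalid (sequence truncated)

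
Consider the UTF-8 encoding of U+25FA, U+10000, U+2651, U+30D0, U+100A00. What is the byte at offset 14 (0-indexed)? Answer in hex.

0x80

U+25FA → 3-byte form E2 97 BA at offsets 0–2.
U+10000 → 4-byte form F0 90 80 80 at offsets 3–6.
U+2651 → 3-byte form E2 99 91 at offsets 7–9.
U+30D0 → 3-byte form E3 83 90 at offsets 10–12.
U+100A00 → 4-byte form F4 80 A8 80 at offsets 13–16.
Offset 14 falls in char 5's range; it's byte 2 of F4 80 A8 80 = 0x80.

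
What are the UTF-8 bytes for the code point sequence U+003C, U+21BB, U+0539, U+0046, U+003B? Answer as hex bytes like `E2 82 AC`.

U+003C: 1-byte form → 3C.
U+21BB: 3-byte form → E2 86 BB.
U+0539: 2-byte form → D4 B9.
U+0046: 1-byte form → 46.
U+003B: 1-byte form → 3B.
Concatenated (8 bytes): 3C E2 86 BB D4 B9 46 3B.

3C E2 86 BB D4 B9 46 3B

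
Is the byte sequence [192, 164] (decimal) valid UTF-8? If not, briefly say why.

invalid (overlong encoding)

Leading byte 0xC0 = 11000000 → 2-byte form.
Continuation bytes all match 10xxxxxx. Payload decodes to 0x24.
But 0x24 < 0x80, the minimum for a 2-byte sequence — this is an overlong encoding.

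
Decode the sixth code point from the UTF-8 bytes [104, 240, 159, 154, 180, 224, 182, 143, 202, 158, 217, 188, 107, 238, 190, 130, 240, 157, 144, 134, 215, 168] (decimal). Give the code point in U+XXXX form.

U+006B

Offset 0: leading byte 0x68 = 01101000 → 1-byte char #1 = 68.
Offset 1: leading byte 0xF0 = 11110000 → 4-byte char #2 = F0 9F 9A B4.
Offset 5: leading byte 0xE0 = 11100000 → 3-byte char #3 = E0 B6 8F.
Offset 8: leading byte 0xCA = 11001010 → 2-byte char #4 = CA 9E.
Offset 10: leading byte 0xD9 = 11011001 → 2-byte char #5 = D9 BC.
Offset 12: leading byte 0x6B = 01101011 → 1-byte char #6 = 6B.
Leading byte 0x6B = 01101011 matches 0xxxxxxx → 1-byte sequence.
Byte 1: 0x6B = 01101011, payload 1101011 (7 bits).
Concatenate: 1101011 = 0x6B (7 bits → U+006B).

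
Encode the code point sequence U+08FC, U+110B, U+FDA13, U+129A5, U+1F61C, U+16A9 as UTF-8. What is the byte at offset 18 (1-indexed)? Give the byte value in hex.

0x9C

1-indexed offset 18 is 0-indexed offset 17.
U+08FC → 3-byte form E0 A3 BC at offsets 0–2.
U+110B → 3-byte form E1 84 8B at offsets 3–5.
U+FDA13 → 4-byte form F3 BD A8 93 at offsets 6–9.
U+129A5 → 4-byte form F0 92 A6 A5 at offsets 10–13.
U+1F61C → 4-byte form F0 9F 98 9C at offsets 14–17.
Offset 17 falls in char 5's range; it's byte 4 of F0 9F 98 9C = 0x9C.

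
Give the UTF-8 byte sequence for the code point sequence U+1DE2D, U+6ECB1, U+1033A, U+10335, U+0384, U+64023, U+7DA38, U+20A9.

F0 9D B8 AD F1 AE B2 B1 F0 90 8C BA F0 90 8C B5 CE 84 F1 A4 80 A3 F1 BD A8 B8 E2 82 A9

U+1DE2D: 4-byte form → F0 9D B8 AD.
U+6ECB1: 4-byte form → F1 AE B2 B1.
U+1033A: 4-byte form → F0 90 8C BA.
U+10335: 4-byte form → F0 90 8C B5.
U+0384: 2-byte form → CE 84.
U+64023: 4-byte form → F1 A4 80 A3.
U+7DA38: 4-byte form → F1 BD A8 B8.
U+20A9: 3-byte form → E2 82 A9.
Concatenated (29 bytes): F0 9D B8 AD F1 AE B2 B1 F0 90 8C BA F0 90 8C B5 CE 84 F1 A4 80 A3 F1 BD A8 B8 E2 82 A9.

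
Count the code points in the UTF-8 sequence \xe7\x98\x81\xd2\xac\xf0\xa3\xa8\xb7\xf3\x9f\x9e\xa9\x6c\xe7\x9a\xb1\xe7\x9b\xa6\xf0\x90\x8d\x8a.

8

Byte at offset 0: 0xE7 = 11100111 → 3-byte char (#1). Advance 3.
Byte at offset 3: 0xD2 = 11010010 → 2-byte char (#2). Advance 2.
Byte at offset 5: 0xF0 = 11110000 → 4-byte char (#3). Advance 4.
Byte at offset 9: 0xF3 = 11110011 → 4-byte char (#4). Advance 4.
Byte at offset 13: 0x6C = 01101100 → 1-byte char (#5). Advance 1.
Byte at offset 14: 0xE7 = 11100111 → 3-byte char (#6). Advance 3.
Byte at offset 17: 0xE7 = 11100111 → 3-byte char (#7). Advance 3.
Byte at offset 20: 0xF0 = 11110000 → 4-byte char (#8). Advance 4.
Reached end at offset 24 after 8 code points.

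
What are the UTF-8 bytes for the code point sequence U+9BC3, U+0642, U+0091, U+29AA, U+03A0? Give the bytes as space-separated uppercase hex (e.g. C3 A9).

E9 AF 83 D9 82 C2 91 E2 A6 AA CE A0

U+9BC3: 3-byte form → E9 AF 83.
U+0642: 2-byte form → D9 82.
U+0091: 2-byte form → C2 91.
U+29AA: 3-byte form → E2 A6 AA.
U+03A0: 2-byte form → CE A0.
Concatenated (12 bytes): E9 AF 83 D9 82 C2 91 E2 A6 AA CE A0.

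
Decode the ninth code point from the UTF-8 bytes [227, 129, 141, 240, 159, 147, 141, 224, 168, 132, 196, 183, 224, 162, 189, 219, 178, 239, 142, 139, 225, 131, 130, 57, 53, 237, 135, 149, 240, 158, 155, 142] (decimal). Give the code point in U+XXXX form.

U+0039

Offset 0: leading byte 0xE3 = 11100011 → 3-byte char #1 = E3 81 8D.
Offset 3: leading byte 0xF0 = 11110000 → 4-byte char #2 = F0 9F 93 8D.
Offset 7: leading byte 0xE0 = 11100000 → 3-byte char #3 = E0 A8 84.
Offset 10: leading byte 0xC4 = 11000100 → 2-byte char #4 = C4 B7.
Offset 12: leading byte 0xE0 = 11100000 → 3-byte char #5 = E0 A2 BD.
Offset 15: leading byte 0xDB = 11011011 → 2-byte char #6 = DB B2.
Offset 17: leading byte 0xEF = 11101111 → 3-byte char #7 = EF 8E 8B.
Offset 20: leading byte 0xE1 = 11100001 → 3-byte char #8 = E1 83 82.
Offset 23: leading byte 0x39 = 00111001 → 1-byte char #9 = 39.
Leading byte 0x39 = 00111001 matches 0xxxxxxx → 1-byte sequence.
Byte 1: 0x39 = 00111001, payload 0111001 (7 bits).
Concatenate: 0111001 = 0x39 (7 bits → U+0039).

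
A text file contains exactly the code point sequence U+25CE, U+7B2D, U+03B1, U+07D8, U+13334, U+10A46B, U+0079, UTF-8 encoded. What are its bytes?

E2 97 8E E7 AC AD CE B1 DF 98 F0 93 8C B4 F4 8A 91 AB 79

U+25CE: 3-byte form → E2 97 8E.
U+7B2D: 3-byte form → E7 AC AD.
U+03B1: 2-byte form → CE B1.
U+07D8: 2-byte form → DF 98.
U+13334: 4-byte form → F0 93 8C B4.
U+10A46B: 4-byte form → F4 8A 91 AB.
U+0079: 1-byte form → 79.
Concatenated (19 bytes): E2 97 8E E7 AC AD CE B1 DF 98 F0 93 8C B4 F4 8A 91 AB 79.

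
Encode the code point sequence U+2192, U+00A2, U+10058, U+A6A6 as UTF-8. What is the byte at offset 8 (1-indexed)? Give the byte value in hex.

1-indexed offset 8 is 0-indexed offset 7.
U+2192 → 3-byte form E2 86 92 at offsets 0–2.
U+00A2 → 2-byte form C2 A2 at offsets 3–4.
U+10058 → 4-byte form F0 90 81 98 at offsets 5–8.
Offset 7 falls in char 3's range; it's byte 3 of F0 90 81 98 = 0x81.

0x81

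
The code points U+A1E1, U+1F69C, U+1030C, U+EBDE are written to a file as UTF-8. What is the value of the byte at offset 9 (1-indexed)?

0x90

1-indexed offset 9 is 0-indexed offset 8.
U+A1E1 → 3-byte form EA 87 A1 at offsets 0–2.
U+1F69C → 4-byte form F0 9F 9A 9C at offsets 3–6.
U+1030C → 4-byte form F0 90 8C 8C at offsets 7–10.
Offset 8 falls in char 3's range; it's byte 2 of F0 90 8C 8C = 0x90.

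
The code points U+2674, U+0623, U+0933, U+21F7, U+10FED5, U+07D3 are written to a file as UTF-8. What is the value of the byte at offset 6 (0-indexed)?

0xA4

U+2674 → 3-byte form E2 99 B4 at offsets 0–2.
U+0623 → 2-byte form D8 A3 at offsets 3–4.
U+0933 → 3-byte form E0 A4 B3 at offsets 5–7.
Offset 6 falls in char 3's range; it's byte 2 of E0 A4 B3 = 0xA4.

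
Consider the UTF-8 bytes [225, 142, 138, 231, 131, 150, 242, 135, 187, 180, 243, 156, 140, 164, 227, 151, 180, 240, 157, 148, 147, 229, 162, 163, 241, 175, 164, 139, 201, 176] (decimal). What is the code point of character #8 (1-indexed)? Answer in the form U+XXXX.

Offset 0: leading byte 0xE1 = 11100001 → 3-byte char #1 = E1 8E 8A.
Offset 3: leading byte 0xE7 = 11100111 → 3-byte char #2 = E7 83 96.
Offset 6: leading byte 0xF2 = 11110010 → 4-byte char #3 = F2 87 BB B4.
Offset 10: leading byte 0xF3 = 11110011 → 4-byte char #4 = F3 9C 8C A4.
Offset 14: leading byte 0xE3 = 11100011 → 3-byte char #5 = E3 97 B4.
Offset 17: leading byte 0xF0 = 11110000 → 4-byte char #6 = F0 9D 94 93.
Offset 21: leading byte 0xE5 = 11100101 → 3-byte char #7 = E5 A2 A3.
Offset 24: leading byte 0xF1 = 11110001 → 4-byte char #8 = F1 AF A4 8B.
Leading byte 0xF1 = 11110001 matches 11110xxx → 4-byte sequence.
Byte 1: 0xF1 = 11110001, payload 001 (3 bits).
Byte 2: 0xAF = 10101111 (10xxxxxx ✓), payload 101111.
Byte 3: 0xA4 = 10100100 (10xxxxxx ✓), payload 100100.
Byte 4: 0x8B = 10001011 (10xxxxxx ✓), payload 001011.
Concatenate: 001101111100100001011 = 0x6F90B (21 bits → U+6F90B).

U+6F90B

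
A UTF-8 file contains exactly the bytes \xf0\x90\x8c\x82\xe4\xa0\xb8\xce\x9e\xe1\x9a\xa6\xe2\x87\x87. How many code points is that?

5

Byte at offset 0: 0xF0 = 11110000 → 4-byte char (#1). Advance 4.
Byte at offset 4: 0xE4 = 11100100 → 3-byte char (#2). Advance 3.
Byte at offset 7: 0xCE = 11001110 → 2-byte char (#3). Advance 2.
Byte at offset 9: 0xE1 = 11100001 → 3-byte char (#4). Advance 3.
Byte at offset 12: 0xE2 = 11100010 → 3-byte char (#5). Advance 3.
Reached end at offset 15 after 5 code points.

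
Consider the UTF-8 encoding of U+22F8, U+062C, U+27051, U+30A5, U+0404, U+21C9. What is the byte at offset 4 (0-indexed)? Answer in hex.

0xAC

U+22F8 → 3-byte form E2 8B B8 at offsets 0–2.
U+062C → 2-byte form D8 AC at offsets 3–4.
Offset 4 falls in char 2's range; it's byte 2 of D8 AC = 0xAC.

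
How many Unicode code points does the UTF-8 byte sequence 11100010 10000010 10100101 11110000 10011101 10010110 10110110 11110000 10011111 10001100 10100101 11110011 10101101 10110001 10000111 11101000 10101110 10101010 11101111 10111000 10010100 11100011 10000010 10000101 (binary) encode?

7

Byte at offset 0: 0xE2 = 11100010 → 3-byte char (#1). Advance 3.
Byte at offset 3: 0xF0 = 11110000 → 4-byte char (#2). Advance 4.
Byte at offset 7: 0xF0 = 11110000 → 4-byte char (#3). Advance 4.
Byte at offset 11: 0xF3 = 11110011 → 4-byte char (#4). Advance 4.
Byte at offset 15: 0xE8 = 11101000 → 3-byte char (#5). Advance 3.
Byte at offset 18: 0xEF = 11101111 → 3-byte char (#6). Advance 3.
Byte at offset 21: 0xE3 = 11100011 → 3-byte char (#7). Advance 3.
Reached end at offset 24 after 7 code points.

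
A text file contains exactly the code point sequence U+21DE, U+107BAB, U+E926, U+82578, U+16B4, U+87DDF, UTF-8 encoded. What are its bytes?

U+21DE: 3-byte form → E2 87 9E.
U+107BAB: 4-byte form → F4 87 AE AB.
U+E926: 3-byte form → EE A4 A6.
U+82578: 4-byte form → F2 82 95 B8.
U+16B4: 3-byte form → E1 9A B4.
U+87DDF: 4-byte form → F2 87 B7 9F.
Concatenated (21 bytes): E2 87 9E F4 87 AE AB EE A4 A6 F2 82 95 B8 E1 9A B4 F2 87 B7 9F.

E2 87 9E F4 87 AE AB EE A4 A6 F2 82 95 B8 E1 9A B4 F2 87 B7 9F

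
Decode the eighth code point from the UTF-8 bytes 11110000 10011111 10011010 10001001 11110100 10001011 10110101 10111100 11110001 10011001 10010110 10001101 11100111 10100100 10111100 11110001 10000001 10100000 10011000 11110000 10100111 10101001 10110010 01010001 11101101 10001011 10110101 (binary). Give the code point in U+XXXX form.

U+D2F5

Offset 0: leading byte 0xF0 = 11110000 → 4-byte char #1 = F0 9F 9A 89.
Offset 4: leading byte 0xF4 = 11110100 → 4-byte char #2 = F4 8B B5 BC.
Offset 8: leading byte 0xF1 = 11110001 → 4-byte char #3 = F1 99 96 8D.
Offset 12: leading byte 0xE7 = 11100111 → 3-byte char #4 = E7 A4 BC.
Offset 15: leading byte 0xF1 = 11110001 → 4-byte char #5 = F1 81 A0 98.
Offset 19: leading byte 0xF0 = 11110000 → 4-byte char #6 = F0 A7 A9 B2.
Offset 23: leading byte 0x51 = 01010001 → 1-byte char #7 = 51.
Offset 24: leading byte 0xED = 11101101 → 3-byte char #8 = ED 8B B5.
Leading byte 0xED = 11101101 matches 1110xxxx → 3-byte sequence.
Byte 1: 0xED = 11101101, payload 1101 (4 bits).
Byte 2: 0x8B = 10001011 (10xxxxxx ✓), payload 001011.
Byte 3: 0xB5 = 10110101 (10xxxxxx ✓), payload 110101.
Concatenate: 1101001011110101 = 0xD2F5 (16 bits → U+D2F5).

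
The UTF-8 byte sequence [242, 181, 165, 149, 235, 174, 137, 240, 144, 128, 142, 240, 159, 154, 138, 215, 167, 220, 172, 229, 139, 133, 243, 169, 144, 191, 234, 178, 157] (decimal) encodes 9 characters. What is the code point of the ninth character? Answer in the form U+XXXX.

U+AC9D

Offset 0: leading byte 0xF2 = 11110010 → 4-byte char #1 = F2 B5 A5 95.
Offset 4: leading byte 0xEB = 11101011 → 3-byte char #2 = EB AE 89.
Offset 7: leading byte 0xF0 = 11110000 → 4-byte char #3 = F0 90 80 8E.
Offset 11: leading byte 0xF0 = 11110000 → 4-byte char #4 = F0 9F 9A 8A.
Offset 15: leading byte 0xD7 = 11010111 → 2-byte char #5 = D7 A7.
Offset 17: leading byte 0xDC = 11011100 → 2-byte char #6 = DC AC.
Offset 19: leading byte 0xE5 = 11100101 → 3-byte char #7 = E5 8B 85.
Offset 22: leading byte 0xF3 = 11110011 → 4-byte char #8 = F3 A9 90 BF.
Offset 26: leading byte 0xEA = 11101010 → 3-byte char #9 = EA B2 9D.
Leading byte 0xEA = 11101010 matches 1110xxxx → 3-byte sequence.
Byte 1: 0xEA = 11101010, payload 1010 (4 bits).
Byte 2: 0xB2 = 10110010 (10xxxxxx ✓), payload 110010.
Byte 3: 0x9D = 10011101 (10xxxxxx ✓), payload 011101.
Concatenate: 1010110010011101 = 0xAC9D (16 bits → U+AC9D).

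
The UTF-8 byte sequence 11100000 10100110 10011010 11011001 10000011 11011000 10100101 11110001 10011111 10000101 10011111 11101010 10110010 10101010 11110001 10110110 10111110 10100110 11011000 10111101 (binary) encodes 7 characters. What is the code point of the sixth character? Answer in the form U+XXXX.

Offset 0: leading byte 0xE0 = 11100000 → 3-byte char #1 = E0 A6 9A.
Offset 3: leading byte 0xD9 = 11011001 → 2-byte char #2 = D9 83.
Offset 5: leading byte 0xD8 = 11011000 → 2-byte char #3 = D8 A5.
Offset 7: leading byte 0xF1 = 11110001 → 4-byte char #4 = F1 9F 85 9F.
Offset 11: leading byte 0xEA = 11101010 → 3-byte char #5 = EA B2 AA.
Offset 14: leading byte 0xF1 = 11110001 → 4-byte char #6 = F1 B6 BE A6.
Leading byte 0xF1 = 11110001 matches 11110xxx → 4-byte sequence.
Byte 1: 0xF1 = 11110001, payload 001 (3 bits).
Byte 2: 0xB6 = 10110110 (10xxxxxx ✓), payload 110110.
Byte 3: 0xBE = 10111110 (10xxxxxx ✓), payload 111110.
Byte 4: 0xA6 = 10100110 (10xxxxxx ✓), payload 100110.
Concatenate: 001110110111110100110 = 0x76FA6 (21 bits → U+76FA6).

U+76FA6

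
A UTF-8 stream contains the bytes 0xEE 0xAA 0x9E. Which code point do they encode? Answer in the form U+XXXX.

Leading byte 0xEE = 11101110 matches 1110xxxx → 3-byte sequence.
Byte 1: 0xEE = 11101110, payload 1110 (4 bits).
Byte 2: 0xAA = 10101010 (10xxxxxx ✓), payload 101010.
Byte 3: 0x9E = 10011110 (10xxxxxx ✓), payload 011110.
Concatenate: 1110101010011110 = 0xEA9E (16 bits → U+EA9E).

U+EA9E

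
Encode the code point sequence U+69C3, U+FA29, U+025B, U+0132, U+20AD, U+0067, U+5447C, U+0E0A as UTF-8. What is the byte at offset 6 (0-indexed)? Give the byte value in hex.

0xC9

U+69C3 → 3-byte form E6 A7 83 at offsets 0–2.
U+FA29 → 3-byte form EF A8 A9 at offsets 3–5.
U+025B → 2-byte form C9 9B at offsets 6–7.
Offset 6 falls in char 3's range; it's byte 1 of C9 9B = 0xC9.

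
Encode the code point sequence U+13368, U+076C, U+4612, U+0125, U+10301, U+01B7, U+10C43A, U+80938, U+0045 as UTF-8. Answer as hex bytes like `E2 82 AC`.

U+13368: 4-byte form → F0 93 8D A8.
U+076C: 2-byte form → DD AC.
U+4612: 3-byte form → E4 98 92.
U+0125: 2-byte form → C4 A5.
U+10301: 4-byte form → F0 90 8C 81.
U+01B7: 2-byte form → C6 B7.
U+10C43A: 4-byte form → F4 8C 90 BA.
U+80938: 4-byte form → F2 80 A4 B8.
U+0045: 1-byte form → 45.
Concatenated (26 bytes): F0 93 8D A8 DD AC E4 98 92 C4 A5 F0 90 8C 81 C6 B7 F4 8C 90 BA F2 80 A4 B8 45.

F0 93 8D A8 DD AC E4 98 92 C4 A5 F0 90 8C 81 C6 B7 F4 8C 90 BA F2 80 A4 B8 45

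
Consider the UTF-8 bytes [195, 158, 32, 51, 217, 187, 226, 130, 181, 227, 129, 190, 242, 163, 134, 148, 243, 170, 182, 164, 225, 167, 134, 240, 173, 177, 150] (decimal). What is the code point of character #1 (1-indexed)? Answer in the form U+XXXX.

U+00DE

Offset 0: leading byte 0xC3 = 11000011 → 2-byte char #1 = C3 9E.
Leading byte 0xC3 = 11000011 matches 110xxxxx → 2-byte sequence.
Byte 1: 0xC3 = 11000011, payload 00011 (5 bits).
Byte 2: 0x9E = 10011110 (10xxxxxx ✓), payload 011110.
Concatenate: 00011011110 = 0xDE (11 bits → U+00DE).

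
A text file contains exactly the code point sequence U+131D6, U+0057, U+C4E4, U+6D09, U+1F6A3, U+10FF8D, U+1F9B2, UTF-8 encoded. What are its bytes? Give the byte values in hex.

F0 93 87 96 57 EC 93 A4 E6 B4 89 F0 9F 9A A3 F4 8F BE 8D F0 9F A6 B2

U+131D6: 4-byte form → F0 93 87 96.
U+0057: 1-byte form → 57.
U+C4E4: 3-byte form → EC 93 A4.
U+6D09: 3-byte form → E6 B4 89.
U+1F6A3: 4-byte form → F0 9F 9A A3.
U+10FF8D: 4-byte form → F4 8F BE 8D.
U+1F9B2: 4-byte form → F0 9F A6 B2.
Concatenated (23 bytes): F0 93 87 96 57 EC 93 A4 E6 B4 89 F0 9F 9A A3 F4 8F BE 8D F0 9F A6 B2.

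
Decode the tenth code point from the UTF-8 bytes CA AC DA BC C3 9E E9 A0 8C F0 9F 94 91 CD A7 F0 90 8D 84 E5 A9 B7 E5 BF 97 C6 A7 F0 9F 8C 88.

U+01A7

Offset 0: leading byte 0xCA = 11001010 → 2-byte char #1 = CA AC.
Offset 2: leading byte 0xDA = 11011010 → 2-byte char #2 = DA BC.
Offset 4: leading byte 0xC3 = 11000011 → 2-byte char #3 = C3 9E.
Offset 6: leading byte 0xE9 = 11101001 → 3-byte char #4 = E9 A0 8C.
Offset 9: leading byte 0xF0 = 11110000 → 4-byte char #5 = F0 9F 94 91.
Offset 13: leading byte 0xCD = 11001101 → 2-byte char #6 = CD A7.
Offset 15: leading byte 0xF0 = 11110000 → 4-byte char #7 = F0 90 8D 84.
Offset 19: leading byte 0xE5 = 11100101 → 3-byte char #8 = E5 A9 B7.
Offset 22: leading byte 0xE5 = 11100101 → 3-byte char #9 = E5 BF 97.
Offset 25: leading byte 0xC6 = 11000110 → 2-byte char #10 = C6 A7.
Leading byte 0xC6 = 11000110 matches 110xxxxx → 2-byte sequence.
Byte 1: 0xC6 = 11000110, payload 00110 (5 bits).
Byte 2: 0xA7 = 10100111 (10xxxxxx ✓), payload 100111.
Concatenate: 00110100111 = 0x1A7 (11 bits → U+01A7).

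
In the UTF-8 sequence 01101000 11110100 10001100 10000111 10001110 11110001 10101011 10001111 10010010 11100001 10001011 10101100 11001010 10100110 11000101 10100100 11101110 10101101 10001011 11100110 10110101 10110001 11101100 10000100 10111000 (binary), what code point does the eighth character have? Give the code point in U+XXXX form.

Offset 0: leading byte 0x68 = 01101000 → 1-byte char #1 = 68.
Offset 1: leading byte 0xF4 = 11110100 → 4-byte char #2 = F4 8C 87 8E.
Offset 5: leading byte 0xF1 = 11110001 → 4-byte char #3 = F1 AB 8F 92.
Offset 9: leading byte 0xE1 = 11100001 → 3-byte char #4 = E1 8B AC.
Offset 12: leading byte 0xCA = 11001010 → 2-byte char #5 = CA A6.
Offset 14: leading byte 0xC5 = 11000101 → 2-byte char #6 = C5 A4.
Offset 16: leading byte 0xEE = 11101110 → 3-byte char #7 = EE AD 8B.
Offset 19: leading byte 0xE6 = 11100110 → 3-byte char #8 = E6 B5 B1.
Leading byte 0xE6 = 11100110 matches 1110xxxx → 3-byte sequence.
Byte 1: 0xE6 = 11100110, payload 0110 (4 bits).
Byte 2: 0xB5 = 10110101 (10xxxxxx ✓), payload 110101.
Byte 3: 0xB1 = 10110001 (10xxxxxx ✓), payload 110001.
Concatenate: 0110110101110001 = 0x6D71 (16 bits → U+6D71).

U+6D71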